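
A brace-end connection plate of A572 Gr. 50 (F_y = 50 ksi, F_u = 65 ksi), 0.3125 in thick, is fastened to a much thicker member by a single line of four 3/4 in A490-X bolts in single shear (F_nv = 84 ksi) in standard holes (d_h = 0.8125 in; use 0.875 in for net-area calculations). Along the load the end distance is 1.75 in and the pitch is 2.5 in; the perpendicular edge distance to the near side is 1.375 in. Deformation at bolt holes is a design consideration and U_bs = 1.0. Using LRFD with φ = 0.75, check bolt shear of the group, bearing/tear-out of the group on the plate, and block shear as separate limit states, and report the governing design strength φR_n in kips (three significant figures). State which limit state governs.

Bolt shear: A_b = π·0.75²/4 = 0.4418 in²; R_n = 84 × 0.4418 × 4 × 1 = 148.4 kips → 0.75 × 148.4 = 111 kips.
Bearing: edge l_c = 1.344, r_n = 32.75 kips; interior l_c = 1.688, r_n = 36.56 kips; R_n = 32.75 + 3·36.56 = 142.4 kips → 107 kips.
Block shear: A_gv = 2.891, A_nv = 1.934, A_nt = 0.293 in²; R_n = min(0.6F_uA_nv, 0.6F_yA_gv) + U_bs·F_u·A_nt = 94.45 kips → 70.8 kips.
Block shear governs: 70.8 kips.

70.8 kips (block shear governs)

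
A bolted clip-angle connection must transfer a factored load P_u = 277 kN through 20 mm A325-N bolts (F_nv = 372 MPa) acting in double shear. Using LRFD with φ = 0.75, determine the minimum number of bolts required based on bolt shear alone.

A_b = π·20²/4 = 314.2 mm².
Per-bolt design strength φR_n = 0.75 × 372 × 314.2 × 2 / 1000 = 175.3 kN.
n ≥ 277 / 175.3 = 1.58 → use 2 bolts.

2 bolts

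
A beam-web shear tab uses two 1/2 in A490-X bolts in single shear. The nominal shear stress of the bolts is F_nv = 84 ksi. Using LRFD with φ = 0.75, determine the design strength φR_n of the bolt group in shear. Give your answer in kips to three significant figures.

24.7 kips

A_b = π × 0.5² / 4 = 0.1963 in².
R_n = F_nv · A_b · n · n_s = 84 × 0.1963 × 2 × 1 = 32.99 kips.
Design strength φR_n = 0.75 × 32.99 = 24.7 kips.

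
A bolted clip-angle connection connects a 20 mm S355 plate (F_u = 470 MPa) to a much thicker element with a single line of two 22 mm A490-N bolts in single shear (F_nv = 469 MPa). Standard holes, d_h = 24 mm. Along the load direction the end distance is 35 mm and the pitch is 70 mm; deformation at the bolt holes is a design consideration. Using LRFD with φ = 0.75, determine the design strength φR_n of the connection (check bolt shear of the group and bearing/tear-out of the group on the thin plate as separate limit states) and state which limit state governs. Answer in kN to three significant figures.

Bolt shear: A_b = π·22²/4 = 380.1 mm²; R_n = 469 × 380.1 × 2 × 1 / 1000 = 356.6 kN → 0.75 × 356.6 = 267 kN.
Bearing (1.2 l_c t F_u ≤ 2.4 d t F_u): upper limit = 2.4·22·20·470 / 1000 = 496.3 kN.
  Edge l_c = 35 − 24/2 = 23 → r_n = 259.4 kN; interior l_c = 70 − 24 = 46 → r_n = 496.3 kN.
  R_n,bearing = 1·259.4 + 1·496.3 = 755.8 kN → 0.75 × 755.8 = 567 kN.
Bolt shear governs: 267 kN.

267 kN (bolt shear governs)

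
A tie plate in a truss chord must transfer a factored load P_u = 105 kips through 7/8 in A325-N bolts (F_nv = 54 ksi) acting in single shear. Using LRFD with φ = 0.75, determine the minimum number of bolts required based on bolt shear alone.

5 bolts

A_b = π·0.875²/4 = 0.6013 in².
Per-bolt design strength φR_n = 0.75 × 54 × 0.6013 × 1 = 24.35 kips.
n ≥ 105 / 24.35 = 4.311 → use 5 bolts.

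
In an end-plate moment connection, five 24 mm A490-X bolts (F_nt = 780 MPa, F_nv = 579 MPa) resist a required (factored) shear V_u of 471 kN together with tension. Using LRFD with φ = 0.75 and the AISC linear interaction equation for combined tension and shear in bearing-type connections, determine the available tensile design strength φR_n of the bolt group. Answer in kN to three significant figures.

1090 kN

A_b = π·24²/4 = 452.4 mm²; f_rv = 471 × 1000 / (5 × 452.4) = 208.2 MPa.
F'_nt = 1.3 F_nt − (F_nt / φF_nv) f_rv = 1.3·780 − (780/(0.75·579))·208.2 = 640 MPa, capped at F_nt → F'_nt = 640 MPa.
R_n = F'_nt · A_b · n = 640 × 452.4 × 5 / 1000 = 1448 kN.
Design strength φR_n = 0.75 × 1448 = 1090 kN.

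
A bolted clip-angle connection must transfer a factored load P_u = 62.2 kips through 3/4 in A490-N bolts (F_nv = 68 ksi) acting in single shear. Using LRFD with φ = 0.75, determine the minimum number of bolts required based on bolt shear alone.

A_b = π·0.75²/4 = 0.4418 in².
Per-bolt design strength φR_n = 0.75 × 68 × 0.4418 × 1 = 22.53 kips.
n ≥ 62.2 / 22.53 = 2.761 → use 3 bolts.

3 bolts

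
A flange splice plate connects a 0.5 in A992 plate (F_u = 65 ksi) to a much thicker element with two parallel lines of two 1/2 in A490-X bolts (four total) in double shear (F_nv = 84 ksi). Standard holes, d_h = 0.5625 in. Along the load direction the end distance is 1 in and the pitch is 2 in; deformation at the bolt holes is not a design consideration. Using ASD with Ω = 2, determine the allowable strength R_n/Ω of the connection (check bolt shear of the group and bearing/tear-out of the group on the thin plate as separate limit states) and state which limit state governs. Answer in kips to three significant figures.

Bolt shear: A_b = π·0.5²/4 = 0.1963 in²; R_n = 84 × 0.1963 × 4 × 2 = 131.9 kips → 131.9 / 2 = 66 kips.
Bearing (1.5 l_c t F_u ≤ 3.0 d t F_u): upper limit = 3.0·0.5·0.5·65 = 48.75 kips.
  Edge l_c = 1 − 0.5625/2 = 0.7188 → r_n = 35.04 kips; interior l_c = 2 − 0.5625 = 1.438 → r_n = 48.75 kips.
  R_n,bearing = 2·35.04 + 2·48.75 = 167.6 kips → 167.6 / 2 = 83.8 kips.
Bolt shear governs: 66 kips.

66 kips (bolt shear governs)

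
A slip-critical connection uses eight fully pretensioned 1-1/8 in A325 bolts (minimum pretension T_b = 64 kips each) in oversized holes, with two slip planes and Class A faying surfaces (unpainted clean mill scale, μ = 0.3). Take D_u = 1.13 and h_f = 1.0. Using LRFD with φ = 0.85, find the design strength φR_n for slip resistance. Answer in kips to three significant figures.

R_n = μ · D_u · h_f · T_b · n_s · n_b = 0.3 × 1.13 × 1.0 × 64 × 2 × 8 = 347.1 kips.
Design strength φR_n = 0.85 × 347.1 = 295 kips.

295 kips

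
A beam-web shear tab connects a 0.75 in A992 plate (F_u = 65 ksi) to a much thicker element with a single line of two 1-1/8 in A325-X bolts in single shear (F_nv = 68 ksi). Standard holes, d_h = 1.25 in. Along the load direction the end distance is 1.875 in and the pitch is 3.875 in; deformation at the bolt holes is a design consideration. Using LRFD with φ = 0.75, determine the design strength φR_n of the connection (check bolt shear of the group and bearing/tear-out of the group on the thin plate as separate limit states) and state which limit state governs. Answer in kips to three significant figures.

Bolt shear: A_b = π·1.125²/4 = 0.994 in²; R_n = 68 × 0.994 × 2 × 1 = 135.2 kips → 0.75 × 135.2 = 101 kips.
Bearing (1.2 l_c t F_u ≤ 2.4 d t F_u): upper limit = 2.4·1.125·0.75·65 = 131.6 kips.
  Edge l_c = 1.875 − 1.25/2 = 1.25 → r_n = 73.12 kips; interior l_c = 3.875 − 1.25 = 2.625 → r_n = 131.6 kips.
  R_n,bearing = 1·73.12 + 1·131.6 = 204.8 kips → 0.75 × 204.8 = 154 kips.
Bolt shear governs: 101 kips.

101 kips (bolt shear governs)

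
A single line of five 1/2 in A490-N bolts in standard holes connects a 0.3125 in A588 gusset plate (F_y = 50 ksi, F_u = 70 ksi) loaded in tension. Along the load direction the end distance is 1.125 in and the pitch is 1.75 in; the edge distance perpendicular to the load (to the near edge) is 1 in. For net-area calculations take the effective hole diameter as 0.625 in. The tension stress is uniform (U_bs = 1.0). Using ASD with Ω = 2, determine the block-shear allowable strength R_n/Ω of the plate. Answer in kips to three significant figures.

42.4 kips

Shear plane L_v = 1.125 + 4·1.75 = 8.125 in; A_gv = 8.125 × 0.3125 = 2.539 in².
A_nv = (8.125 − 4.5·0.625) × 0.3125 = 1.66 in².
A_nt = (1 − 0.5·0.625) × 0.3125 = 0.2148 in².
0.6 F_u A_nv = 69.73 kips; 0.6 F_y A_gv = 76.17 kips → shear rupture governs the shear term.
R_n = 69.73 + 1.0 × 70 × 0.2148 = 84.77 kips.
Allowable strength R_n/Ω = 84.77 / 2 = 42.4 kips.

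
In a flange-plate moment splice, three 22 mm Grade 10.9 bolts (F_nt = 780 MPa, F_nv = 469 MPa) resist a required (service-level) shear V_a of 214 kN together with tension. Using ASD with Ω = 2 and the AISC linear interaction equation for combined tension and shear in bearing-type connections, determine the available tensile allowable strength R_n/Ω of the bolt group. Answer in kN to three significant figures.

A_b = π·22²/4 = 380.1 mm²; f_rv = 214 × 1000 / (3 × 380.1) = 187.7 MPa.
F'_nt = 1.3 F_nt − (Ω F_nt / F_nv) f_rv = 1.3·780 − (2·780/469)·187.7 = 389.8 MPa, capped at F_nt → F'_nt = 389.8 MPa.
R_n = F'_nt · A_b · n = 389.8 × 380.1 × 3 / 1000 = 444.6 kN.
Allowable strength R_n/Ω = 444.6 / 2 = 222 kN.

222 kN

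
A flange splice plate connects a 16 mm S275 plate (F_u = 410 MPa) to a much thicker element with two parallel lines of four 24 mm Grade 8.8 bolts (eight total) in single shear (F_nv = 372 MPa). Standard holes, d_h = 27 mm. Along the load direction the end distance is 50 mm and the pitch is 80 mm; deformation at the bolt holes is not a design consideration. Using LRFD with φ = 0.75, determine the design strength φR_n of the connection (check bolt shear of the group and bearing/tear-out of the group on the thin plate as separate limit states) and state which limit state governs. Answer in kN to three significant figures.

Bolt shear: A_b = π·24²/4 = 452.4 mm²; R_n = 372 × 452.4 × 8 × 1 / 1000 = 1346 kN → 0.75 × 1346 = 1010 kN.
Bearing (1.5 l_c t F_u ≤ 3.0 d t F_u): upper limit = 3.0·24·16·410 / 1000 = 472.3 kN.
  Edge l_c = 50 − 27/2 = 36.5 → r_n = 359.2 kN; interior l_c = 80 − 27 = 53 → r_n = 472.3 kN.
  R_n,bearing = 2·359.2 + 6·472.3 = 3552 kN → 0.75 × 3552 = 2660 kN.
Bolt shear governs: 1010 kN.

1010 kN (bolt shear governs)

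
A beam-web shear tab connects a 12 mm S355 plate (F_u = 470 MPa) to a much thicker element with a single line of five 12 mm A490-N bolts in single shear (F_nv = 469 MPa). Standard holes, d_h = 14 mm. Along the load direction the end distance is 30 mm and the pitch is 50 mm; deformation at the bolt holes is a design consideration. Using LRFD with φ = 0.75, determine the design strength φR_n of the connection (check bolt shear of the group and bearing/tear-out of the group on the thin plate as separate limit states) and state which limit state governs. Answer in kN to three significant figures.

Bolt shear: A_b = π·12²/4 = 113.1 mm²; R_n = 469 × 113.1 × 5 × 1 / 1000 = 265.2 kN → 0.75 × 265.2 = 199 kN.
Bearing (1.2 l_c t F_u ≤ 2.4 d t F_u): upper limit = 2.4·12·12·470 / 1000 = 162.4 kN.
  Edge l_c = 30 − 14/2 = 23 → r_n = 155.7 kN; interior l_c = 50 − 14 = 36 → r_n = 162.4 kN.
  R_n,bearing = 1·155.7 + 4·162.4 = 805.4 kN → 0.75 × 805.4 = 604 kN.
Bolt shear governs: 199 kN.

199 kN (bolt shear governs)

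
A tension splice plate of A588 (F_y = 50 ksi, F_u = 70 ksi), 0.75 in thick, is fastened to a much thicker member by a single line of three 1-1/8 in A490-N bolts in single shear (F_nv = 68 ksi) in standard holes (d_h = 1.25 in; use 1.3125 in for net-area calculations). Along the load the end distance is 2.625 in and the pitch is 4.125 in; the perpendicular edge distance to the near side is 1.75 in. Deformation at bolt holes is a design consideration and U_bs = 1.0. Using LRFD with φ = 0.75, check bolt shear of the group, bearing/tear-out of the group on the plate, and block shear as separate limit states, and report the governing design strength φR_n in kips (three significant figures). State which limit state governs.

Bolt shear: A_b = π·1.125²/4 = 0.994 in²; R_n = 68 × 0.994 × 3 × 1 = 202.8 kips → 0.75 × 202.8 = 152 kips.
Bearing: edge l_c = 2, r_n = 126 kips; interior l_c = 2.875, r_n = 141.8 kips; R_n = 126 + 2·141.8 = 409.5 kips → 307 kips.
Block shear: A_gv = 8.156, A_nv = 5.695, A_nt = 0.8203 in²; R_n = min(0.6F_uA_nv, 0.6F_yA_gv) + U_bs·F_u·A_nt = 296.6 kips → 222 kips.
Bolt shear governs: 152 kips.

152 kips (bolt shear governs)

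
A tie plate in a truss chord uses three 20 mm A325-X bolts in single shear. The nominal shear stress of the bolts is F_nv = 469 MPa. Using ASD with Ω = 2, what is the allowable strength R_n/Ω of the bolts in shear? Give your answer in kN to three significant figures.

A_b = π × 20² / 4 = 314.2 mm².
R_n = F_nv · A_b · n · n_s = 469 × 314.2 × 3 × 1 / 1000 = 442 kN.
Allowable strength R_n/Ω = 442 / 2 = 221 kN.

221 kN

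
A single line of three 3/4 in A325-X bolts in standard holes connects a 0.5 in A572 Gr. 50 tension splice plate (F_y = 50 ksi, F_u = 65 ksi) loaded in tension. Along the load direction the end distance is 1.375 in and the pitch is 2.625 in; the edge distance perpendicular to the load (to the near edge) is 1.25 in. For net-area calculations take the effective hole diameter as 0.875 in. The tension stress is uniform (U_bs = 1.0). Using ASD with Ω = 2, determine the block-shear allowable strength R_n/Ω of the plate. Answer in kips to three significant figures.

56.5 kips

Shear plane L_v = 1.375 + 2·2.625 = 6.625 in; A_gv = 6.625 × 0.5 = 3.312 in².
A_nv = (6.625 − 2.5·0.875) × 0.5 = 2.219 in².
A_nt = (1.25 − 0.5·0.875) × 0.5 = 0.4062 in².
0.6 F_u A_nv = 86.53 kips; 0.6 F_y A_gv = 99.38 kips → shear rupture governs the shear term.
R_n = 86.53 + 1.0 × 65 × 0.4062 = 112.9 kips.
Allowable strength R_n/Ω = 112.9 / 2 = 56.5 kips.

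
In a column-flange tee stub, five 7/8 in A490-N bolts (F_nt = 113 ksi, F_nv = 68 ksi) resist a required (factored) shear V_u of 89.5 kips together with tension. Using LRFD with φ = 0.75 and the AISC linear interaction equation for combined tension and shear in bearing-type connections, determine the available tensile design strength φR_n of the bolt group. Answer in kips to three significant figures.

183 kips

A_b = π·0.875²/4 = 0.6013 in²; f_rv = 89.5 / (5 × 0.6013) = 29.77 ksi.
F'_nt = 1.3 F_nt − (F_nt / φF_nv) f_rv = 1.3·113 − (113/(0.75·68))·29.77 = 80.94 ksi, capped at F_nt → F'_nt = 80.94 ksi.
R_n = F'_nt · A_b · n = 80.94 × 0.6013 × 5 = 243.4 kips.
Design strength φR_n = 0.75 × 243.4 = 183 kips.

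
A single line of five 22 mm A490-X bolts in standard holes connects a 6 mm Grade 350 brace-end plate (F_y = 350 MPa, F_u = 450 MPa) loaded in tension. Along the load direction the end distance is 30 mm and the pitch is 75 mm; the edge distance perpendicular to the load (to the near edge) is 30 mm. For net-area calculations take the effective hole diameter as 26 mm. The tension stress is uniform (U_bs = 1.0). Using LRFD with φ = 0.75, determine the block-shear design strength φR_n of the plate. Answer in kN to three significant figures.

293 kN

Shear plane L_v = 30 + 4·75 = 330 mm; A_gv = 330 × 6 = 1980 mm².
A_nv = (330 − 4.5·26) × 6 = 1278 mm².
A_nt = (30 − 0.5·26) × 6 = 102 mm².
0.6 F_u A_nv = 345.1 kN; 0.6 F_y A_gv = 415.8 kN → shear rupture governs the shear term.
R_n = 345.1 + 1.0 × 450 × 102 / 1000 = 391 kN.
Design strength φR_n = 0.75 × 391 = 293 kN.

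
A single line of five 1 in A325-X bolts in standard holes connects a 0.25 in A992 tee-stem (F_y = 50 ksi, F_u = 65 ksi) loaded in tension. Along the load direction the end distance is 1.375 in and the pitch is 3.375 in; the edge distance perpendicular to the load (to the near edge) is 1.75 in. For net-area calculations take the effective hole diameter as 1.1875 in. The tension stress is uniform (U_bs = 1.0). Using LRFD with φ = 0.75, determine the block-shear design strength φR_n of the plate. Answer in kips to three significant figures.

83.8 kips

Shear plane L_v = 1.375 + 4·3.375 = 14.88 in; A_gv = 14.88 × 0.25 = 3.719 in².
A_nv = (14.88 − 4.5·1.1875) × 0.25 = 2.383 in².
A_nt = (1.75 − 0.5·1.1875) × 0.25 = 0.2891 in².
0.6 F_u A_nv = 92.93 kips; 0.6 F_y A_gv = 111.6 kips → shear rupture governs the shear term.
R_n = 92.93 + 1.0 × 65 × 0.2891 = 111.7 kips.
Design strength φR_n = 0.75 × 111.7 = 83.8 kips.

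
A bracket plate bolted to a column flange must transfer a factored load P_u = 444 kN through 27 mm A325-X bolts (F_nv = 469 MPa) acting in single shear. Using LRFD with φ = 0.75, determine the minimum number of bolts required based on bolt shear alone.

A_b = π·27²/4 = 572.6 mm².
Per-bolt design strength φR_n = 0.75 × 469 × 572.6 × 1 / 1000 = 201.4 kN.
n ≥ 444 / 201.4 = 2.205 → use 3 bolts.

3 bolts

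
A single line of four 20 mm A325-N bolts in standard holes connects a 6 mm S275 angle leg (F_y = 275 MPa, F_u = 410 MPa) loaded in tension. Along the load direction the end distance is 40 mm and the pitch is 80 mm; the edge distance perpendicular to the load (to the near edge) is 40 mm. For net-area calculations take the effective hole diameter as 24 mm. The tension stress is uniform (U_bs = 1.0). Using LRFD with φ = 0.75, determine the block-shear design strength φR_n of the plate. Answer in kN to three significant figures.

260 kN

Shear plane L_v = 40 + 3·80 = 280 mm; A_gv = 280 × 6 = 1680 mm².
A_nv = (280 − 3.5·24) × 6 = 1176 mm².
A_nt = (40 − 0.5·24) × 6 = 168 mm².
0.6 F_u A_nv = 289.3 kN; 0.6 F_y A_gv = 277.2 kN → shear yielding governs the shear term.
R_n = 277.2 + 1.0 × 410 × 168 / 1000 = 346.1 kN.
Design strength φR_n = 0.75 × 346.1 = 260 kN.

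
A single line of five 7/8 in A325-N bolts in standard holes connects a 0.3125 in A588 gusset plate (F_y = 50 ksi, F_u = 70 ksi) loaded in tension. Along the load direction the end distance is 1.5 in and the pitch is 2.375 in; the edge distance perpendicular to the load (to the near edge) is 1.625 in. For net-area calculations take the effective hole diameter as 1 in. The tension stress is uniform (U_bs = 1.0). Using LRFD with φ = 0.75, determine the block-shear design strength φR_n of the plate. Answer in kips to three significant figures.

82.4 kips

Shear plane L_v = 1.5 + 4·2.375 = 11 in; A_gv = 11 × 0.3125 = 3.438 in².
A_nv = (11 − 4.5·1) × 0.3125 = 2.031 in².
A_nt = (1.625 − 0.5·1) × 0.3125 = 0.3516 in².
0.6 F_u A_nv = 85.31 kips; 0.6 F_y A_gv = 103.1 kips → shear rupture governs the shear term.
R_n = 85.31 + 1.0 × 70 × 0.3516 = 109.9 kips.
Design strength φR_n = 0.75 × 109.9 = 82.4 kips.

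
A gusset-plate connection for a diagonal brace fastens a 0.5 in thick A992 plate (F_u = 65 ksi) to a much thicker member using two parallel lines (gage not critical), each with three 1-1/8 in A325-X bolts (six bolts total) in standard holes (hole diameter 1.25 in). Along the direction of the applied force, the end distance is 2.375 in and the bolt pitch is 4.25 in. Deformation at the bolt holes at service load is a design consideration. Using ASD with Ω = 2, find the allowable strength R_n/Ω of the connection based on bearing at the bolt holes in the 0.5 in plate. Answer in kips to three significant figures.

244 kips

Per bolt r_n = 1.2 l_c t F_u ≤ 2.4 d t F_u; upper limit = 2.4 × 1.125 × 0.5 × 65 = 87.75 kips.
Edge bolt: l_c = 2.375 − 1.25/2 = 1.75 in → 1.2 × 1.75 × 0.5 × 65 = 68.25 → r_n = 68.25 kips.
Interior bolts: l_c = 4.25 − 1.25 = 3 in → 1.2 × 3 × 0.5 × 65 = 117 → r_n = 87.75 kips.
R_n = 2 × 68.25 + 4 × 87.75 = 487.5 kips.
Allowable strength R_n/Ω = 487.5 / 2 = 244 kips.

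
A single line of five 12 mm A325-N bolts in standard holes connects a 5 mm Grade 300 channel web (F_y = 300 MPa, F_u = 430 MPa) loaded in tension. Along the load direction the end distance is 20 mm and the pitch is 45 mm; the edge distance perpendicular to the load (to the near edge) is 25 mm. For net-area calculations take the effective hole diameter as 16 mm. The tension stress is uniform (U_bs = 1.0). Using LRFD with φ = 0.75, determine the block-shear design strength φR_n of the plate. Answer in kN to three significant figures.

151 kN

Shear plane L_v = 20 + 4·45 = 200 mm; A_gv = 200 × 5 = 1000 mm².
A_nv = (200 − 4.5·16) × 5 = 640 mm².
A_nt = (25 − 0.5·16) × 5 = 85 mm².
0.6 F_u A_nv = 165.1 kN; 0.6 F_y A_gv = 180 kN → shear rupture governs the shear term.
R_n = 165.1 + 1.0 × 430 × 85 / 1000 = 201.7 kN.
Design strength φR_n = 0.75 × 201.7 = 151 kN.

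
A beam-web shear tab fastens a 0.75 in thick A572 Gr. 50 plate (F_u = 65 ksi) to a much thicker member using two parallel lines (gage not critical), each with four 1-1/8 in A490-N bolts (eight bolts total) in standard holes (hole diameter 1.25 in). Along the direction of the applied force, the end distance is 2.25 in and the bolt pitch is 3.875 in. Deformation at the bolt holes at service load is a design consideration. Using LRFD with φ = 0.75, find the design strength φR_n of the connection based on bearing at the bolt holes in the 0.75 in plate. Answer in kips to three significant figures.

735 kips

Per bolt r_n = 1.2 l_c t F_u ≤ 2.4 d t F_u; upper limit = 2.4 × 1.125 × 0.75 × 65 = 131.6 kips.
Edge bolt: l_c = 2.25 − 1.25/2 = 1.625 in → 1.2 × 1.625 × 0.75 × 65 = 95.06 → r_n = 95.06 kips.
Interior bolts: l_c = 3.875 − 1.25 = 2.625 in → 1.2 × 2.625 × 0.75 × 65 = 153.6 → r_n = 131.6 kips.
R_n = 2 × 95.06 + 6 × 131.6 = 979.9 kips.
Design strength φR_n = 0.75 × 979.9 = 735 kips.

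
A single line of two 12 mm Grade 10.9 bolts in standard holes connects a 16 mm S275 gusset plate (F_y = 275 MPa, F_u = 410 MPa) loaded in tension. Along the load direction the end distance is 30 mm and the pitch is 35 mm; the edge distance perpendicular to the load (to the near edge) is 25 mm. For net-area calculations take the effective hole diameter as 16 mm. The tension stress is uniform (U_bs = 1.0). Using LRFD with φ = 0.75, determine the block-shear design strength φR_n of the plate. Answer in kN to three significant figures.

205 kN

Shear plane L_v = 30 + 1·35 = 65 mm; A_gv = 65 × 16 = 1040 mm².
A_nv = (65 − 1.5·16) × 16 = 656 mm².
A_nt = (25 − 0.5·16) × 16 = 272 mm².
0.6 F_u A_nv = 161.4 kN; 0.6 F_y A_gv = 171.6 kN → shear rupture governs the shear term.
R_n = 161.4 + 1.0 × 410 × 272 / 1000 = 272.9 kN.
Design strength φR_n = 0.75 × 272.9 = 205 kN.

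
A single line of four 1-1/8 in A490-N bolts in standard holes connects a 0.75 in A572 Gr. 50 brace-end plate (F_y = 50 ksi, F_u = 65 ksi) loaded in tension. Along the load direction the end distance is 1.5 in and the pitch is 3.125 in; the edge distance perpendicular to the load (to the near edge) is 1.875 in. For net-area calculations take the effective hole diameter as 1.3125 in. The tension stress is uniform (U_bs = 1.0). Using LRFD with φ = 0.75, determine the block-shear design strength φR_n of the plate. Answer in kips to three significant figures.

182 kips

Shear plane L_v = 1.5 + 3·3.125 = 10.88 in; A_gv = 10.88 × 0.75 = 8.156 in².
A_nv = (10.88 − 3.5·1.3125) × 0.75 = 4.711 in².
A_nt = (1.875 − 0.5·1.3125) × 0.75 = 0.9141 in².
0.6 F_u A_nv = 183.7 kips; 0.6 F_y A_gv = 244.7 kips → shear rupture governs the shear term.
R_n = 183.7 + 1.0 × 65 × 0.9141 = 243.1 kips.
Design strength φR_n = 0.75 × 243.1 = 182 kips.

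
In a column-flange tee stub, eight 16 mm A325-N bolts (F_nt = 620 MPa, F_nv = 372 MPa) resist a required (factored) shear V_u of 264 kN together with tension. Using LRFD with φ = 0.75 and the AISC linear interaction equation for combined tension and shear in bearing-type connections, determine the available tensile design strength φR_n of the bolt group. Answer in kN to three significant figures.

A_b = π·16²/4 = 201.1 mm²; f_rv = 264 × 1000 / (8 × 201.1) = 164.1 MPa.
F'_nt = 1.3 F_nt − (F_nt / φF_nv) f_rv = 1.3·620 − (620/(0.75·372))·164.1 = 441.3 MPa, capped at F_nt → F'_nt = 441.3 MPa.
R_n = F'_nt · A_b · n = 441.3 × 201.1 × 8 / 1000 = 709.8 kN.
Design strength φR_n = 0.75 × 709.8 = 532 kN.

532 kN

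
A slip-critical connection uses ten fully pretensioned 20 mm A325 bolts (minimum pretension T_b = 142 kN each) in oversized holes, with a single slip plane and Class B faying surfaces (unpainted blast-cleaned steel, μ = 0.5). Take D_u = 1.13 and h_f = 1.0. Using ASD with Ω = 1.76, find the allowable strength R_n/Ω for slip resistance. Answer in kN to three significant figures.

456 kN

R_n = μ · D_u · h_f · T_b · n_s · n_b = 0.5 × 1.13 × 1.0 × 142 × 1 × 10 = 802.3 kN.
Allowable strength R_n/Ω = 802.3 / 1.76 = 456 kN.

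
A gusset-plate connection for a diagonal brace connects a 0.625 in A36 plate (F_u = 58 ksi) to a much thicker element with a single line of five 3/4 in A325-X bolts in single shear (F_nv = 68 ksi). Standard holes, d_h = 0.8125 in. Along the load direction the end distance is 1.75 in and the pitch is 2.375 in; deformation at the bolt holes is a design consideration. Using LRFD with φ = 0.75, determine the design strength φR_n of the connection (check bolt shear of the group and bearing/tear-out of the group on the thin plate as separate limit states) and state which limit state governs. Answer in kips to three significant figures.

113 kips (bolt shear governs)

Bolt shear: A_b = π·0.75²/4 = 0.4418 in²; R_n = 68 × 0.4418 × 5 × 1 = 150.2 kips → 0.75 × 150.2 = 113 kips.
Bearing (1.2 l_c t F_u ≤ 2.4 d t F_u): upper limit = 2.4·0.75·0.625·58 = 65.25 kips.
  Edge l_c = 1.75 − 0.8125/2 = 1.344 → r_n = 58.45 kips; interior l_c = 2.375 − 0.8125 = 1.562 → r_n = 65.25 kips.
  R_n,bearing = 1·58.45 + 4·65.25 = 319.5 kips → 0.75 × 319.5 = 240 kips.
Bolt shear governs: 113 kips.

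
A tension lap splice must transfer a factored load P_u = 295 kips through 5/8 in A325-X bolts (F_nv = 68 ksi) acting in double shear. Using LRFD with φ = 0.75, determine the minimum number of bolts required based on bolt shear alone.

10 bolts

A_b = π·0.625²/4 = 0.3068 in².
Per-bolt design strength φR_n = 0.75 × 68 × 0.3068 × 2 = 31.29 kips.
n ≥ 295 / 31.29 = 9.427 → use 10 bolts.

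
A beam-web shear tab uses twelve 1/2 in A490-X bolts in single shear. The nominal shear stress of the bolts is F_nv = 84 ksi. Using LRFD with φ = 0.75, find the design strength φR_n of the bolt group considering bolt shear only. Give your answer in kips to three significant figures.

A_b = π × 0.5² / 4 = 0.1963 in².
R_n = F_nv · A_b · n · n_s = 84 × 0.1963 × 12 × 1 = 197.9 kips.
Design strength φR_n = 0.75 × 197.9 = 148 kips.

148 kips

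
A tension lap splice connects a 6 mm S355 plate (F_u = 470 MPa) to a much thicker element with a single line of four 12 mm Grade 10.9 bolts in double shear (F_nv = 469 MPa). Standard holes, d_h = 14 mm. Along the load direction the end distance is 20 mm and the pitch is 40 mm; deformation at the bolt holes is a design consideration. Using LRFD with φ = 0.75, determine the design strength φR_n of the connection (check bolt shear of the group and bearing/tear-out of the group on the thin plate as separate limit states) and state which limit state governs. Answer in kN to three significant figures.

Bolt shear: A_b = π·12²/4 = 113.1 mm²; R_n = 469 × 113.1 × 4 × 2 / 1000 = 424.3 kN → 0.75 × 424.3 = 318 kN.
Bearing (1.2 l_c t F_u ≤ 2.4 d t F_u): upper limit = 2.4·12·6·470 / 1000 = 81.22 kN.
  Edge l_c = 20 − 14/2 = 13 → r_n = 43.99 kN; interior l_c = 40 − 14 = 26 → r_n = 81.22 kN.
  R_n,bearing = 1·43.99 + 3·81.22 = 287.6 kN → 0.75 × 287.6 = 216 kN.
Bearing governs: 216 kN.

216 kN (bearing governs)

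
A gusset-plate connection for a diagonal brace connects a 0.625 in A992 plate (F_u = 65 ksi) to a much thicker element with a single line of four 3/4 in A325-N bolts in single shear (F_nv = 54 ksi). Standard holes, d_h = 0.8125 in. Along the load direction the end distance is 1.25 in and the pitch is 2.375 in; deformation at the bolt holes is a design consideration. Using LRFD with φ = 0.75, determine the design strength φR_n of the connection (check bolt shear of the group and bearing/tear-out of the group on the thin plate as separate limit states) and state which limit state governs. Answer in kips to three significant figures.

71.6 kips (bolt shear governs)

Bolt shear: A_b = π·0.75²/4 = 0.4418 in²; R_n = 54 × 0.4418 × 4 × 1 = 95.43 kips → 0.75 × 95.43 = 71.6 kips.
Bearing (1.2 l_c t F_u ≤ 2.4 d t F_u): upper limit = 2.4·0.75·0.625·65 = 73.12 kips.
  Edge l_c = 1.25 − 0.8125/2 = 0.8438 → r_n = 41.13 kips; interior l_c = 2.375 − 0.8125 = 1.562 → r_n = 73.12 kips.
  R_n,bearing = 1·41.13 + 3·73.12 = 260.5 kips → 0.75 × 260.5 = 195 kips.
Bolt shear governs: 71.6 kips.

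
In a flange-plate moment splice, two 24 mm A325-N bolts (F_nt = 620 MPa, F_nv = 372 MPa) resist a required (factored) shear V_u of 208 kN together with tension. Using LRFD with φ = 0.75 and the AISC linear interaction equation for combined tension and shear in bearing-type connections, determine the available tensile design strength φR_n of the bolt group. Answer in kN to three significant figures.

A_b = π·24²/4 = 452.4 mm²; f_rv = 208 × 1000 / (2 × 452.4) = 229.9 MPa.
F'_nt = 1.3 F_nt − (F_nt / φF_nv) f_rv = 1.3·620 − (620/(0.75·372))·229.9 = 295.1 MPa, capped at F_nt → F'_nt = 295.1 MPa.
R_n = F'_nt · A_b · n = 295.1 × 452.4 × 2 / 1000 = 267 kN.
Design strength φR_n = 0.75 × 267 = 200 kN.

200 kN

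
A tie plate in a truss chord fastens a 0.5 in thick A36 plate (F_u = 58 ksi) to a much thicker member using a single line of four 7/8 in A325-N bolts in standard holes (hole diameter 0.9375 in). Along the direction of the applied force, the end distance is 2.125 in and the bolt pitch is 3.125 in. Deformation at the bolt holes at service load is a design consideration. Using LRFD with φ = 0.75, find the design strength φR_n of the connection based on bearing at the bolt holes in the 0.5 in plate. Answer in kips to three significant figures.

Per bolt r_n = 1.2 l_c t F_u ≤ 2.4 d t F_u; upper limit = 2.4 × 0.875 × 0.5 × 58 = 60.9 kips.
Edge bolt: l_c = 2.125 − 0.9375/2 = 1.656 in → 1.2 × 1.656 × 0.5 × 58 = 57.64 → r_n = 57.64 kips.
Interior bolts: l_c = 3.125 − 0.9375 = 2.188 in → 1.2 × 2.188 × 0.5 × 58 = 76.12 → r_n = 60.9 kips.
R_n = 1 × 57.64 + 3 × 60.9 = 240.3 kips.
Design strength φR_n = 0.75 × 240.3 = 180 kips.

180 kips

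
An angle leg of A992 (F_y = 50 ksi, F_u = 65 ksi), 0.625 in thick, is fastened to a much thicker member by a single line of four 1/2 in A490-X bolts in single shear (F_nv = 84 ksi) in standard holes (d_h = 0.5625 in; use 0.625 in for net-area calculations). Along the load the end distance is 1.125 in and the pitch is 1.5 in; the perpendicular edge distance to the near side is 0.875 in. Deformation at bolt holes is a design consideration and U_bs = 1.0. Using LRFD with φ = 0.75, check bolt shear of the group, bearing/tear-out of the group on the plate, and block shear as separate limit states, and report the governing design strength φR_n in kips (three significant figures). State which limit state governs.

Bolt shear: A_b = π·0.5²/4 = 0.1963 in²; R_n = 84 × 0.1963 × 4 × 1 = 65.97 kips → 0.75 × 65.97 = 49.5 kips.
Bearing: edge l_c = 0.8438, r_n = 41.13 kips; interior l_c = 0.9375, r_n = 45.7 kips; R_n = 41.13 + 3·45.7 = 178.2 kips → 134 kips.
Block shear: A_gv = 3.516, A_nv = 2.148, A_nt = 0.3516 in²; R_n = min(0.6F_uA_nv, 0.6F_yA_gv) + U_bs·F_u·A_nt = 106.6 kips → 80 kips.
Bolt shear governs: 49.5 kips.

49.5 kips (bolt shear governs)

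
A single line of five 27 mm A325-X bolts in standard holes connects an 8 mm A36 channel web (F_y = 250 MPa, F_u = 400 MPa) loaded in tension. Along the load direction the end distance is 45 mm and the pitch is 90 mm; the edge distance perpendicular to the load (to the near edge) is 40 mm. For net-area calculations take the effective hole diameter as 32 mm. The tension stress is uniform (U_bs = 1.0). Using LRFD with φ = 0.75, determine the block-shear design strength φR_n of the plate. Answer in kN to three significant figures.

422 kN

Shear plane L_v = 45 + 4·90 = 405 mm; A_gv = 405 × 8 = 3240 mm².
A_nv = (405 − 4.5·32) × 8 = 2088 mm².
A_nt = (40 − 0.5·32) × 8 = 192 mm².
0.6 F_u A_nv = 501.1 kN; 0.6 F_y A_gv = 486 kN → shear yielding governs the shear term.
R_n = 486 + 1.0 × 400 × 192 / 1000 = 562.8 kN.
Design strength φR_n = 0.75 × 562.8 = 422 kN.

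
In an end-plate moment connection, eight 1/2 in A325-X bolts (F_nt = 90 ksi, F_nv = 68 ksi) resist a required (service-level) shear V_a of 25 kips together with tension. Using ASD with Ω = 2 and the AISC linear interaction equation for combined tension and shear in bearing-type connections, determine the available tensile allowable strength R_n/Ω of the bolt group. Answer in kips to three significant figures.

A_b = π·0.5²/4 = 0.1963 in²; f_rv = 25 / (8 × 0.1963) = 15.92 ksi.
F'_nt = 1.3 F_nt − (Ω F_nt / F_nv) f_rv = 1.3·90 − (2·90/68)·15.92 = 74.87 ksi, capped at F_nt → F'_nt = 74.87 ksi.
R_n = F'_nt · A_b · n = 74.87 × 0.1963 × 8 = 117.6 kips.
Allowable strength R_n/Ω = 117.6 / 2 = 58.8 kips.

58.8 kips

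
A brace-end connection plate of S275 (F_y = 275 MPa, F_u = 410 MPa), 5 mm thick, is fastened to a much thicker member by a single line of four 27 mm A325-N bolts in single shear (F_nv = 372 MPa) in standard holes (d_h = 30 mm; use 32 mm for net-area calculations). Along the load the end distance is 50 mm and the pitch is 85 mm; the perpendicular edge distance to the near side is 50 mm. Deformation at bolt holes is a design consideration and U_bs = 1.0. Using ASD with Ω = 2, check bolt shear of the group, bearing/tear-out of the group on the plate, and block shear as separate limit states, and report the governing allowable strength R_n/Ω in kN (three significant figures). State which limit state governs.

Bolt shear: A_b = π·27²/4 = 572.6 mm²; R_n = 372 × 572.6 × 4 × 1 / 1000 = 852 kN → 852 / 2 = 426 kN.
Bearing: edge l_c = 35, r_n = 86.1 kN; interior l_c = 55, r_n = 132.8 kN; R_n = 86.1 + 3·132.8 = 484.6 kN → 242 kN.
Block shear: A_gv = 1525, A_nv = 965, A_nt = 170 mm²; R_n = min(0.6F_uA_nv, 0.6F_yA_gv) + U_bs·F_u·A_nt = 307.1 kN → 154 kN.
Block shear governs: 154 kN.

154 kN (block shear governs)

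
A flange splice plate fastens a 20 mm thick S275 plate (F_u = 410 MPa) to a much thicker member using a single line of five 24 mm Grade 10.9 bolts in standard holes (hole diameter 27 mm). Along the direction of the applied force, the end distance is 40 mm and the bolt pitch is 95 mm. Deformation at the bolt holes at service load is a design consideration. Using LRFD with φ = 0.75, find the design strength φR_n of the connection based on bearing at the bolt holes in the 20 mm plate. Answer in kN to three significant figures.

Per bolt r_n = 1.2 l_c t F_u ≤ 2.4 d t F_u; upper limit = 2.4 × 24 × 20 × 410 / 1000 = 472.3 kN.
Edge bolt: l_c = 40 − 27/2 = 26.5 mm → 1.2 × 26.5 × 20 × 410 / 1000 = 260.8 → r_n = 260.8 kN.
Interior bolts: l_c = 95 − 27 = 68 mm → 1.2 × 68 × 20 × 410 / 1000 = 669.1 → r_n = 472.3 kN.
R_n = 1 × 260.8 + 4 × 472.3 = 2150 kN.
Design strength φR_n = 0.75 × 2150 = 1610 kN.

1610 kN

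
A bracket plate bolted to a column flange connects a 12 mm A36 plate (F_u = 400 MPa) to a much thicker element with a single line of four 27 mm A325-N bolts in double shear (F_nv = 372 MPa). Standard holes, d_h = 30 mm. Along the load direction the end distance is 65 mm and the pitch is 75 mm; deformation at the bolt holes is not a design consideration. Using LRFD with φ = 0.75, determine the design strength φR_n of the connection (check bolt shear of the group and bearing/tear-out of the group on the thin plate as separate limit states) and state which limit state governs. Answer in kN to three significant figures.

Bolt shear: A_b = π·27²/4 = 572.6 mm²; R_n = 372 × 572.6 × 4 × 2 / 1000 = 1704 kN → 0.75 × 1704 = 1280 kN.
Bearing (1.5 l_c t F_u ≤ 3.0 d t F_u): upper limit = 3.0·27·12·400 / 1000 = 388.8 kN.
  Edge l_c = 65 − 30/2 = 50 → r_n = 360 kN; interior l_c = 75 − 30 = 45 → r_n = 324 kN.
  R_n,bearing = 1·360 + 3·324 = 1332 kN → 0.75 × 1332 = 999 kN.
Bearing governs: 999 kN.

999 kN (bearing governs)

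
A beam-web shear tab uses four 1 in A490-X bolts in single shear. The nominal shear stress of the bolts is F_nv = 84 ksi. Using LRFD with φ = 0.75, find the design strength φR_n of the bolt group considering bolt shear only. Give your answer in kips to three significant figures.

A_b = π × 1² / 4 = 0.7854 in².
R_n = F_nv · A_b · n · n_s = 84 × 0.7854 × 4 × 1 = 263.9 kips.
Design strength φR_n = 0.75 × 263.9 = 198 kips.

198 kips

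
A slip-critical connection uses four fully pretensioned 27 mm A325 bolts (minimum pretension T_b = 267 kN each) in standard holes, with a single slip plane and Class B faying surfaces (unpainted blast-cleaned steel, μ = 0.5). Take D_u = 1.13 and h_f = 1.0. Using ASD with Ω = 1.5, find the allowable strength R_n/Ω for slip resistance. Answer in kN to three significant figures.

402 kN

R_n = μ · D_u · h_f · T_b · n_s · n_b = 0.5 × 1.13 × 1.0 × 267 × 1 × 4 = 603.4 kN.
Allowable strength R_n/Ω = 603.4 / 1.5 = 402 kN.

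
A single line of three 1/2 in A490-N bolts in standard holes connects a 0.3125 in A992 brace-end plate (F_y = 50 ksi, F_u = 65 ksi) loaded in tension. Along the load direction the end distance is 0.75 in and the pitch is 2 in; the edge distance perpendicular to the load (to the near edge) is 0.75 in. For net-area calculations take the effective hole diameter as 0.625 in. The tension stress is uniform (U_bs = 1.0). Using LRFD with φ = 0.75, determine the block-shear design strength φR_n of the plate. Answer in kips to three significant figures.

Shear plane L_v = 0.75 + 2·2 = 4.75 in; A_gv = 4.75 × 0.3125 = 1.484 in².
A_nv = (4.75 − 2.5·0.625) × 0.3125 = 0.9961 in².
A_nt = (0.75 − 0.5·0.625) × 0.3125 = 0.1367 in².
0.6 F_u A_nv = 38.85 kips; 0.6 F_y A_gv = 44.53 kips → shear rupture governs the shear term.
R_n = 38.85 + 1.0 × 65 × 0.1367 = 47.73 kips.
Design strength φR_n = 0.75 × 47.73 = 35.8 kips.

35.8 kips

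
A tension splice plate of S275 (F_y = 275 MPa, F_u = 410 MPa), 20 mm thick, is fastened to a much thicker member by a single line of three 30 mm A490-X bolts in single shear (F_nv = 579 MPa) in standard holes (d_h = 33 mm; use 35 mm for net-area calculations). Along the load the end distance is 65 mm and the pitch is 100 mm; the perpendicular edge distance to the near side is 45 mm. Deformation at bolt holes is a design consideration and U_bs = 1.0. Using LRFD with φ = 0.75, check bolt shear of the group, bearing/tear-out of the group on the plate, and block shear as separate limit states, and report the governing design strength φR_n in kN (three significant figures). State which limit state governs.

824 kN (block shear governs)

Bolt shear: A_b = π·30²/4 = 706.9 mm²; R_n = 579 × 706.9 × 3 × 1 / 1000 = 1228 kN → 0.75 × 1228 = 921 kN.
Bearing: edge l_c = 48.5, r_n = 477.2 kN; interior l_c = 67, r_n = 590.4 kN; R_n = 477.2 + 2·590.4 = 1658 kN → 1240 kN.
Block shear: A_gv = 5300, A_nv = 3550, A_nt = 550 mm²; R_n = min(0.6F_uA_nv, 0.6F_yA_gv) + U_bs·F_u·A_nt = 1099 kN → 824 kN.
Block shear governs: 824 kN.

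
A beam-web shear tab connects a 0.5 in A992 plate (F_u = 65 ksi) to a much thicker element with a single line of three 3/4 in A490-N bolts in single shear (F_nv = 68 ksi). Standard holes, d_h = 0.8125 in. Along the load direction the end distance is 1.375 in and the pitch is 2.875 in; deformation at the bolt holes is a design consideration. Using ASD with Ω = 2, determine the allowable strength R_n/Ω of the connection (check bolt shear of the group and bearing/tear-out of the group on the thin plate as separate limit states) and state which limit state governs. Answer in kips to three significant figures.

Bolt shear: A_b = π·0.75²/4 = 0.4418 in²; R_n = 68 × 0.4418 × 3 × 1 = 90.12 kips → 90.12 / 2 = 45.1 kips.
Bearing (1.2 l_c t F_u ≤ 2.4 d t F_u): upper limit = 2.4·0.75·0.5·65 = 58.5 kips.
  Edge l_c = 1.375 − 0.8125/2 = 0.9688 → r_n = 37.78 kips; interior l_c = 2.875 − 0.8125 = 2.062 → r_n = 58.5 kips.
  R_n,bearing = 1·37.78 + 2·58.5 = 154.8 kips → 154.8 / 2 = 77.4 kips.
Bolt shear governs: 45.1 kips.

45.1 kips (bolt shear governs)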